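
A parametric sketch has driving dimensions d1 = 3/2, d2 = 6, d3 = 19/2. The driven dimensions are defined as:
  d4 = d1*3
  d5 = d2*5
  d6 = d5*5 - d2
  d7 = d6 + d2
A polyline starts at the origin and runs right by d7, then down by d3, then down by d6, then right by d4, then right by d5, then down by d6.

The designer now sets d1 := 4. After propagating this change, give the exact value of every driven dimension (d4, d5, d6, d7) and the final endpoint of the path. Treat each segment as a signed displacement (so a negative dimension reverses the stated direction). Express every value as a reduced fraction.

d4 = 12
d5 = 30
d6 = 144
d7 = 150
endpoint = (192, -595/2)

Apply edit: d1 := 4
  d4 = d1*3 = 12
  d5 = d2*5 = 30
  d6 = d5*5 - d2 = 144
  d7 = d6 + d2 = 150
Walk from origin (0, 0):
  seg 1: right by d7 = 150 → (150, 0)
  seg 2: down by d3 = 19/2 → (150, -19/2)
  seg 3: down by d6 = 144 → (150, -307/2)
  seg 4: right by d4 = 12 → (162, -307/2)
  seg 5: right by d5 = 30 → (192, -307/2)
  seg 6: down by d6 = 144 → (192, -595/2)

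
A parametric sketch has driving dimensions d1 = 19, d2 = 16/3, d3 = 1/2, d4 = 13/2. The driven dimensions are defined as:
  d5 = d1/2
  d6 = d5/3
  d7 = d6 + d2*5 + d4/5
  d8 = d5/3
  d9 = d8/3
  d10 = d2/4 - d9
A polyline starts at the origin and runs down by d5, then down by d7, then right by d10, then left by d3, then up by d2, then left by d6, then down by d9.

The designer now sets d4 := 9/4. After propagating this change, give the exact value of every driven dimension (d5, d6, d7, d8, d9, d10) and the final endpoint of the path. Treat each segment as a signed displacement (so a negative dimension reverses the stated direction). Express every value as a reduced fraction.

Apply edit: d4 := 9/4
  d5 = d1/2 = 19/2
  d6 = d5/3 = 19/6
  d7 = d6 + d2*5 + d4/5 = 1817/60
  d8 = d5/3 = 19/6
  d9 = d8/3 = 19/18
  d10 = d2/4 - d9 = 5/18
Walk from origin (0, 0):
  seg 1: down by d5 = 19/2 → (0, -19/2)
  seg 2: down by d7 = 1817/60 → (0, -2387/60)
  seg 3: right by d10 = 5/18 → (5/18, -2387/60)
  seg 4: left by d3 = 1/2 → (-2/9, -2387/60)
  seg 5: up by d2 = 16/3 → (-2/9, -689/20)
  seg 6: left by d6 = 19/6 → (-61/18, -689/20)
  seg 7: down by d9 = 19/18 → (-61/18, -6391/180)

d5 = 19/2
d6 = 19/6
d7 = 1817/60
d8 = 19/6
d9 = 19/18
d10 = 5/18
endpoint = (-61/18, -6391/180)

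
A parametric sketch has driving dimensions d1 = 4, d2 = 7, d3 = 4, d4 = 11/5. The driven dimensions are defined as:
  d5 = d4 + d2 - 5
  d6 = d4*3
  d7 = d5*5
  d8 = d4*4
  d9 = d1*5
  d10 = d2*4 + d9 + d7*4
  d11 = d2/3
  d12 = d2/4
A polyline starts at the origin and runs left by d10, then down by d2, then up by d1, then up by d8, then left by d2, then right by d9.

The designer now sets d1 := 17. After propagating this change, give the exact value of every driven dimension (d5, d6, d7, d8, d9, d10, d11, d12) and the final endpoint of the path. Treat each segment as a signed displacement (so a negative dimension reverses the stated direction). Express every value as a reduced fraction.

d5 = 21/5
d6 = 33/5
d7 = 21
d8 = 44/5
d9 = 85
d10 = 197
d11 = 7/3
d12 = 7/4
endpoint = (-119, 94/5)

Apply edit: d1 := 17
  d5 = d4 + d2 - 5 = 21/5
  d6 = d4*3 = 33/5
  d7 = d5*5 = 21
  d8 = d4*4 = 44/5
  d9 = d1*5 = 85
  d10 = d2*4 + d9 + d7*4 = 197
  d11 = d2/3 = 7/3
  d12 = d2/4 = 7/4
Walk from origin (0, 0):
  seg 1: left by d10 = 197 → (-197, 0)
  seg 2: down by d2 = 7 → (-197, -7)
  seg 3: up by d1 = 17 → (-197, 10)
  seg 4: up by d8 = 44/5 → (-197, 94/5)
  seg 5: left by d2 = 7 → (-204, 94/5)
  seg 6: right by d9 = 85 → (-119, 94/5)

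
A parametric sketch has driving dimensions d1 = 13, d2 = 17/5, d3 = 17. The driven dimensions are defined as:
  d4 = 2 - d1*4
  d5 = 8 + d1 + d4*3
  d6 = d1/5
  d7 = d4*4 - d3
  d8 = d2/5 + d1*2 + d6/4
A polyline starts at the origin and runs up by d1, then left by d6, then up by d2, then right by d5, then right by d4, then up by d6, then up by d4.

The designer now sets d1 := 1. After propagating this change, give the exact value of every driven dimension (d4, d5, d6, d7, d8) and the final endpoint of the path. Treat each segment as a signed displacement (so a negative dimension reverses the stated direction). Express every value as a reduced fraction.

Apply edit: d1 := 1
  d4 = 2 - d1*4 = -2
  d5 = 8 + d1 + d4*3 = 3
  d6 = d1/5 = 1/5
  d7 = d4*4 - d3 = -25
  d8 = d2/5 + d1*2 + d6/4 = 273/100
Walk from origin (0, 0):
  seg 1: up by d1 = 1 → (0, 1)
  seg 2: left by d6 = 1/5 → (-1/5, 1)
  seg 3: up by d2 = 17/5 → (-1/5, 22/5)
  seg 4: right by d5 = 3 → (14/5, 22/5)
  seg 5: right by d4 = -2 → (4/5, 22/5)
  seg 6: up by d6 = 1/5 → (4/5, 23/5)
  seg 7: up by d4 = -2 → (4/5, 13/5)

d4 = -2
d5 = 3
d6 = 1/5
d7 = -25
d8 = 273/100
endpoint = (4/5, 13/5)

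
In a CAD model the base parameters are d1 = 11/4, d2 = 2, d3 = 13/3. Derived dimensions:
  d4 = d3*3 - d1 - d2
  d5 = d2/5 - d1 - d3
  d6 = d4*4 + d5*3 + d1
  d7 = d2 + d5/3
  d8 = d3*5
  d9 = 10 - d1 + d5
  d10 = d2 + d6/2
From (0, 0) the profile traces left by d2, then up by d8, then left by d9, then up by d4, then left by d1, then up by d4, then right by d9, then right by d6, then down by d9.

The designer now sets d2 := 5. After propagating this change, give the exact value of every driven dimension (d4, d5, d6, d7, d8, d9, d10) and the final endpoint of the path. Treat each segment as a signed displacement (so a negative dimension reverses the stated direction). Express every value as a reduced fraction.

Apply edit: d2 := 5
  d4 = d3*3 - d1 - d2 = 21/4
  d5 = d2/5 - d1 - d3 = -73/12
  d6 = d4*4 + d5*3 + d1 = 11/2
  d7 = d2 + d5/3 = 107/36
  d8 = d3*5 = 65/3
  d9 = 10 - d1 + d5 = 7/6
  d10 = d2 + d6/2 = 31/4
Walk from origin (0, 0):
  seg 1: left by d2 = 5 → (-5, 0)
  seg 2: up by d8 = 65/3 → (-5, 65/3)
  seg 3: left by d9 = 7/6 → (-37/6, 65/3)
  seg 4: up by d4 = 21/4 → (-37/6, 323/12)
  seg 5: left by d1 = 11/4 → (-107/12, 323/12)
  seg 6: up by d4 = 21/4 → (-107/12, 193/6)
  seg 7: right by d9 = 7/6 → (-31/4, 193/6)
  seg 8: right by d6 = 11/2 → (-9/4, 193/6)
  seg 9: down by d9 = 7/6 → (-9/4, 31)

d4 = 21/4
d5 = -73/12
d6 = 11/2
d7 = 107/36
d8 = 65/3
d9 = 7/6
d10 = 31/4
endpoint = (-9/4, 31)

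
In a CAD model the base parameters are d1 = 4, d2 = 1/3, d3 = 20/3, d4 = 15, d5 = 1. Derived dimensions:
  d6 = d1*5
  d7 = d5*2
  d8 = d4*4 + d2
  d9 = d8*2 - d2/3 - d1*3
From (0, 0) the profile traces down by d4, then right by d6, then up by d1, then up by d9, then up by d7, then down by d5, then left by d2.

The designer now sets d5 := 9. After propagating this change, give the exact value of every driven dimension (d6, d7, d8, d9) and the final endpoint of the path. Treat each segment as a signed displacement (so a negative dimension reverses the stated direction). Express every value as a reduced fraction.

d6 = 20
d7 = 18
d8 = 181/3
d9 = 977/9
endpoint = (59/3, 959/9)

Apply edit: d5 := 9
  d6 = d1*5 = 20
  d7 = d5*2 = 18
  d8 = d4*4 + d2 = 181/3
  d9 = d8*2 - d2/3 - d1*3 = 977/9
Walk from origin (0, 0):
  seg 1: down by d4 = 15 → (0, -15)
  seg 2: right by d6 = 20 → (20, -15)
  seg 3: up by d1 = 4 → (20, -11)
  seg 4: up by d9 = 977/9 → (20, 878/9)
  seg 5: up by d7 = 18 → (20, 1040/9)
  seg 6: down by d5 = 9 → (20, 959/9)
  seg 7: left by d2 = 1/3 → (59/3, 959/9)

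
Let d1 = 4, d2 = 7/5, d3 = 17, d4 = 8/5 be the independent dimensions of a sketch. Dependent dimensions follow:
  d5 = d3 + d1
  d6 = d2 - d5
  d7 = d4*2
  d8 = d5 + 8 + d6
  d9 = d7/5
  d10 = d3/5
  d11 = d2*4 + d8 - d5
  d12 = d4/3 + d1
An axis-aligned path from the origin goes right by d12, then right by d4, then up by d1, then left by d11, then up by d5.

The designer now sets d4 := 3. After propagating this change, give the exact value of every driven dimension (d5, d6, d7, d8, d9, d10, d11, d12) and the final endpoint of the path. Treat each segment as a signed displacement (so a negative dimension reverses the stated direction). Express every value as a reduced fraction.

d5 = 21
d6 = -98/5
d7 = 6
d8 = 47/5
d9 = 6/5
d10 = 17/5
d11 = -6
d12 = 5
endpoint = (14, 25)

Apply edit: d4 := 3
  d5 = d3 + d1 = 21
  d6 = d2 - d5 = -98/5
  d7 = d4*2 = 6
  d8 = d5 + 8 + d6 = 47/5
  d9 = d7/5 = 6/5
  d10 = d3/5 = 17/5
  d11 = d2*4 + d8 - d5 = -6
  d12 = d4/3 + d1 = 5
Walk from origin (0, 0):
  seg 1: right by d12 = 5 → (5, 0)
  seg 2: right by d4 = 3 → (8, 0)
  seg 3: up by d1 = 4 → (8, 4)
  seg 4: left by d11 = -6 → (14, 4)
  seg 5: up by d5 = 21 → (14, 25)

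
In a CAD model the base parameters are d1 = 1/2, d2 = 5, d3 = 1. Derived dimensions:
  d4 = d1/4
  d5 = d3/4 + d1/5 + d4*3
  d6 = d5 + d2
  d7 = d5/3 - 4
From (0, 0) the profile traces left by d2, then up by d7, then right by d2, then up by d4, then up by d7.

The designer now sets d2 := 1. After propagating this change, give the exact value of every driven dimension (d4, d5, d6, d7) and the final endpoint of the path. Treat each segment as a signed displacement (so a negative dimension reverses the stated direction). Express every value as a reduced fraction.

d4 = 1/8
d5 = 29/40
d6 = 69/40
d7 = -451/120
endpoint = (0, -887/120)

Apply edit: d2 := 1
  d4 = d1/4 = 1/8
  d5 = d3/4 + d1/5 + d4*3 = 29/40
  d6 = d5 + d2 = 69/40
  d7 = d5/3 - 4 = -451/120
Walk from origin (0, 0):
  seg 1: left by d2 = 1 → (-1, 0)
  seg 2: up by d7 = -451/120 → (-1, -451/120)
  seg 3: right by d2 = 1 → (0, -451/120)
  seg 4: up by d4 = 1/8 → (0, -109/30)
  seg 5: up by d7 = -451/120 → (0, -887/120)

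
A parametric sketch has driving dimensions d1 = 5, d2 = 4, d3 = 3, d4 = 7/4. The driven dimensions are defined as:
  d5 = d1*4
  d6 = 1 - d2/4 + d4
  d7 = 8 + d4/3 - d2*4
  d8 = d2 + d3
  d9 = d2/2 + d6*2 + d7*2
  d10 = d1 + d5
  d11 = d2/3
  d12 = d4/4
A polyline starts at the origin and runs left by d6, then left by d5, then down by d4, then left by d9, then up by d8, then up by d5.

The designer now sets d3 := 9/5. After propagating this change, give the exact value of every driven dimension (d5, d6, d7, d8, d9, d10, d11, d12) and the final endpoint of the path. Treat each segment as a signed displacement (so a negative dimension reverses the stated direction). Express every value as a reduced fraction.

d5 = 20
d6 = 7/4
d7 = -89/12
d8 = 29/5
d9 = -28/3
d10 = 25
d11 = 4/3
d12 = 7/16
endpoint = (-149/12, 481/20)

Apply edit: d3 := 9/5
  d5 = d1*4 = 20
  d6 = 1 - d2/4 + d4 = 7/4
  d7 = 8 + d4/3 - d2*4 = -89/12
  d8 = d2 + d3 = 29/5
  d9 = d2/2 + d6*2 + d7*2 = -28/3
  d10 = d1 + d5 = 25
  d11 = d2/3 = 4/3
  d12 = d4/4 = 7/16
Walk from origin (0, 0):
  seg 1: left by d6 = 7/4 → (-7/4, 0)
  seg 2: left by d5 = 20 → (-87/4, 0)
  seg 3: down by d4 = 7/4 → (-87/4, -7/4)
  seg 4: left by d9 = -28/3 → (-149/12, -7/4)
  seg 5: up by d8 = 29/5 → (-149/12, 81/20)
  seg 6: up by d5 = 20 → (-149/12, 481/20)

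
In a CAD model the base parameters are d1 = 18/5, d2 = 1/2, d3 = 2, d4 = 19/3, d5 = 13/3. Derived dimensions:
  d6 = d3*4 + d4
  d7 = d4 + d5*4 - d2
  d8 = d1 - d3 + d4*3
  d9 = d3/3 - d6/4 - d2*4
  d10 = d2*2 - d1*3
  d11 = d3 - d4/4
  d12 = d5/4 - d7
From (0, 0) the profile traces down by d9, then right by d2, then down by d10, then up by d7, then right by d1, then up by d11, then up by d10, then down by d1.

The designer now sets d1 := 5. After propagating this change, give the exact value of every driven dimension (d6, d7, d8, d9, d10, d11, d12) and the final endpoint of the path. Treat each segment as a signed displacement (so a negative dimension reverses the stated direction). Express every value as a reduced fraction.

Apply edit: d1 := 5
  d6 = d3*4 + d4 = 43/3
  d7 = d4 + d5*4 - d2 = 139/6
  d8 = d1 - d3 + d4*3 = 22
  d9 = d3/3 - d6/4 - d2*4 = -59/12
  d10 = d2*2 - d1*3 = -14
  d11 = d3 - d4/4 = 5/12
  d12 = d5/4 - d7 = -265/12
Walk from origin (0, 0):
  seg 1: down by d9 = -59/12 → (0, 59/12)
  seg 2: right by d2 = 1/2 → (1/2, 59/12)
  seg 3: down by d10 = -14 → (1/2, 227/12)
  seg 4: up by d7 = 139/6 → (1/2, 505/12)
  seg 5: right by d1 = 5 → (11/2, 505/12)
  seg 6: up by d11 = 5/12 → (11/2, 85/2)
  seg 7: up by d10 = -14 → (11/2, 57/2)
  seg 8: down by d1 = 5 → (11/2, 47/2)

d6 = 43/3
d7 = 139/6
d8 = 22
d9 = -59/12
d10 = -14
d11 = 5/12
d12 = -265/12
endpoint = (11/2, 47/2)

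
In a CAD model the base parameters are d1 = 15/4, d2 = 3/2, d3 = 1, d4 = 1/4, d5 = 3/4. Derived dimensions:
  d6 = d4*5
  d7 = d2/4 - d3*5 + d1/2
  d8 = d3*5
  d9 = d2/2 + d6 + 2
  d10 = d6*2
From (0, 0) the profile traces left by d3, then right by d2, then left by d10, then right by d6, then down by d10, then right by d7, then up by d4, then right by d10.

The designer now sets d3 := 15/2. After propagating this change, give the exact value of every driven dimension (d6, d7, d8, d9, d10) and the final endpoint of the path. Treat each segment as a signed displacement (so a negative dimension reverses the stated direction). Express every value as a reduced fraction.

Apply edit: d3 := 15/2
  d6 = d4*5 = 5/4
  d7 = d2/4 - d3*5 + d1/2 = -141/4
  d8 = d3*5 = 75/2
  d9 = d2/2 + d6 + 2 = 4
  d10 = d6*2 = 5/2
Walk from origin (0, 0):
  seg 1: left by d3 = 15/2 → (-15/2, 0)
  seg 2: right by d2 = 3/2 → (-6, 0)
  seg 3: left by d10 = 5/2 → (-17/2, 0)
  seg 4: right by d6 = 5/4 → (-29/4, 0)
  seg 5: down by d10 = 5/2 → (-29/4, -5/2)
  seg 6: right by d7 = -141/4 → (-85/2, -5/2)
  seg 7: up by d4 = 1/4 → (-85/2, -9/4)
  seg 8: right by d10 = 5/2 → (-40, -9/4)

d6 = 5/4
d7 = -141/4
d8 = 75/2
d9 = 4
d10 = 5/2
endpoint = (-40, -9/4)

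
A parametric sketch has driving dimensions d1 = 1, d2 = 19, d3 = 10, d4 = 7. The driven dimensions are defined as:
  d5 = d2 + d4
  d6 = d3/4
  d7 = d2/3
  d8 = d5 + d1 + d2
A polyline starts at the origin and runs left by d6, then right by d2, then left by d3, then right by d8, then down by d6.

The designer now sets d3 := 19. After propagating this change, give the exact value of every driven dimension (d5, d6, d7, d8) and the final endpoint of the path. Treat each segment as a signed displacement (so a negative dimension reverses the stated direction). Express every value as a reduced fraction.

Apply edit: d3 := 19
  d5 = d2 + d4 = 26
  d6 = d3/4 = 19/4
  d7 = d2/3 = 19/3
  d8 = d5 + d1 + d2 = 46
Walk from origin (0, 0):
  seg 1: left by d6 = 19/4 → (-19/4, 0)
  seg 2: right by d2 = 19 → (57/4, 0)
  seg 3: left by d3 = 19 → (-19/4, 0)
  seg 4: right by d8 = 46 → (165/4, 0)
  seg 5: down by d6 = 19/4 → (165/4, -19/4)

d5 = 26
d6 = 19/4
d7 = 19/3
d8 = 46
endpoint = (165/4, -19/4)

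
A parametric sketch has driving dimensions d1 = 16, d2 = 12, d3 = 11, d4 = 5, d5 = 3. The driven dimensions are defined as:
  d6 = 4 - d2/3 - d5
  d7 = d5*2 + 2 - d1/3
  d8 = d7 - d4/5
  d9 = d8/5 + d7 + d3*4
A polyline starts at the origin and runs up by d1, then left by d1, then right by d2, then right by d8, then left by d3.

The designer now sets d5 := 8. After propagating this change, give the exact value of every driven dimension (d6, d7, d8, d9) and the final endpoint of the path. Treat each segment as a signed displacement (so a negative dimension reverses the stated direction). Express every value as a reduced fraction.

d6 = -8
d7 = 38/3
d8 = 35/3
d9 = 59
endpoint = (-10/3, 16)

Apply edit: d5 := 8
  d6 = 4 - d2/3 - d5 = -8
  d7 = d5*2 + 2 - d1/3 = 38/3
  d8 = d7 - d4/5 = 35/3
  d9 = d8/5 + d7 + d3*4 = 59
Walk from origin (0, 0):
  seg 1: up by d1 = 16 → (0, 16)
  seg 2: left by d1 = 16 → (-16, 16)
  seg 3: right by d2 = 12 → (-4, 16)
  seg 4: right by d8 = 35/3 → (23/3, 16)
  seg 5: left by d3 = 11 → (-10/3, 16)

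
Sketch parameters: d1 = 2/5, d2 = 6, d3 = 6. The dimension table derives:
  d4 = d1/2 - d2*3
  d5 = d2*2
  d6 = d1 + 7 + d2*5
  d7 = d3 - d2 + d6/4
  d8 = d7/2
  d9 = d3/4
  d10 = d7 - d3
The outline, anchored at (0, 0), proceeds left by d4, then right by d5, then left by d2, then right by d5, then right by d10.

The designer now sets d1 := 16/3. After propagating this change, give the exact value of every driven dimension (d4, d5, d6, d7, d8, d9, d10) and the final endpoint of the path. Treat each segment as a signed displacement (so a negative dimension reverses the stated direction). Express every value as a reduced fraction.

Apply edit: d1 := 16/3
  d4 = d1/2 - d2*3 = -46/3
  d5 = d2*2 = 12
  d6 = d1 + 7 + d2*5 = 127/3
  d7 = d3 - d2 + d6/4 = 127/12
  d8 = d7/2 = 127/24
  d9 = d3/4 = 3/2
  d10 = d7 - d3 = 55/12
Walk from origin (0, 0):
  seg 1: left by d4 = -46/3 → (46/3, 0)
  seg 2: right by d5 = 12 → (82/3, 0)
  seg 3: left by d2 = 6 → (64/3, 0)
  seg 4: right by d5 = 12 → (100/3, 0)
  seg 5: right by d10 = 55/12 → (455/12, 0)

d4 = -46/3
d5 = 12
d6 = 127/3
d7 = 127/12
d8 = 127/24
d9 = 3/2
d10 = 55/12
endpoint = (455/12, 0)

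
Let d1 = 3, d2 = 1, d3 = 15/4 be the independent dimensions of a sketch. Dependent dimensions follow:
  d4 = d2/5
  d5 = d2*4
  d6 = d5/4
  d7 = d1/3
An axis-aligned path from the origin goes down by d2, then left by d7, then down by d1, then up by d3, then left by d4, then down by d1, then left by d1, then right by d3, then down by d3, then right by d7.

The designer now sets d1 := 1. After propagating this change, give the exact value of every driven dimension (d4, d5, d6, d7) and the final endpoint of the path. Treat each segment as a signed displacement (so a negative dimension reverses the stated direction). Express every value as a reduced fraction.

Apply edit: d1 := 1
  d4 = d2/5 = 1/5
  d5 = d2*4 = 4
  d6 = d5/4 = 1
  d7 = d1/3 = 1/3
Walk from origin (0, 0):
  seg 1: down by d2 = 1 → (0, -1)
  seg 2: left by d7 = 1/3 → (-1/3, -1)
  seg 3: down by d1 = 1 → (-1/3, -2)
  seg 4: up by d3 = 15/4 → (-1/3, 7/4)
  seg 5: left by d4 = 1/5 → (-8/15, 7/4)
  seg 6: down by d1 = 1 → (-8/15, 3/4)
  seg 7: left by d1 = 1 → (-23/15, 3/4)
  seg 8: right by d3 = 15/4 → (133/60, 3/4)
  seg 9: down by d3 = 15/4 → (133/60, -3)
  seg 10: right by d7 = 1/3 → (51/20, -3)

d4 = 1/5
d5 = 4
d6 = 1
d7 = 1/3
endpoint = (51/20, -3)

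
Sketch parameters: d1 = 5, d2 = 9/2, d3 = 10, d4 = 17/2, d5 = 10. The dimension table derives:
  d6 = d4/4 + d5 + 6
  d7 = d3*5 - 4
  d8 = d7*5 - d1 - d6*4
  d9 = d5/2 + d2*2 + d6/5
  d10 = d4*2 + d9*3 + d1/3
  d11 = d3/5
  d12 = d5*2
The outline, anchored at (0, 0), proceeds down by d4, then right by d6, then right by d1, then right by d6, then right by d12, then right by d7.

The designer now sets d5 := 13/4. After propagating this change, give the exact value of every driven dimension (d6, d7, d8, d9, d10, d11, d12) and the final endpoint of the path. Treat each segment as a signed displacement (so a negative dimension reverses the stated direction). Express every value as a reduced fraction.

Apply edit: d5 := 13/4
  d6 = d4/4 + d5 + 6 = 91/8
  d7 = d3*5 - 4 = 46
  d8 = d7*5 - d1 - d6*4 = 359/2
  d9 = d5/2 + d2*2 + d6/5 = 129/10
  d10 = d4*2 + d9*3 + d1/3 = 1721/30
  d11 = d3/5 = 2
  d12 = d5*2 = 13/2
Walk from origin (0, 0):
  seg 1: down by d4 = 17/2 → (0, -17/2)
  seg 2: right by d6 = 91/8 → (91/8, -17/2)
  seg 3: right by d1 = 5 → (131/8, -17/2)
  seg 4: right by d6 = 91/8 → (111/4, -17/2)
  seg 5: right by d12 = 13/2 → (137/4, -17/2)
  seg 6: right by d7 = 46 → (321/4, -17/2)

d6 = 91/8
d7 = 46
d8 = 359/2
d9 = 129/10
d10 = 1721/30
d11 = 2
d12 = 13/2
endpoint = (321/4, -17/2)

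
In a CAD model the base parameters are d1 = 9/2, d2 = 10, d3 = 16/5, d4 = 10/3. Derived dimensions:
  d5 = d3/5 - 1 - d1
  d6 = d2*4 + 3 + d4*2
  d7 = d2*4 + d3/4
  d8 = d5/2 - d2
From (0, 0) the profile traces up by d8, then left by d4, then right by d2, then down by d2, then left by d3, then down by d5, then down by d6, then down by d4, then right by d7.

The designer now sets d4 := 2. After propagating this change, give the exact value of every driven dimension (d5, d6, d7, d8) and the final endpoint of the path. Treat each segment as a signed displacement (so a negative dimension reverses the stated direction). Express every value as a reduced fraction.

Apply edit: d4 := 2
  d5 = d3/5 - 1 - d1 = -243/50
  d6 = d2*4 + 3 + d4*2 = 47
  d7 = d2*4 + d3/4 = 204/5
  d8 = d5/2 - d2 = -1243/100
Walk from origin (0, 0):
  seg 1: up by d8 = -1243/100 → (0, -1243/100)
  seg 2: left by d4 = 2 → (-2, -1243/100)
  seg 3: right by d2 = 10 → (8, -1243/100)
  seg 4: down by d2 = 10 → (8, -2243/100)
  seg 5: left by d3 = 16/5 → (24/5, -2243/100)
  seg 6: down by d5 = -243/50 → (24/5, -1757/100)
  seg 7: down by d6 = 47 → (24/5, -6457/100)
  seg 8: down by d4 = 2 → (24/5, -6657/100)
  seg 9: right by d7 = 204/5 → (228/5, -6657/100)

d5 = -243/50
d6 = 47
d7 = 204/5
d8 = -1243/100
endpoint = (228/5, -6657/100)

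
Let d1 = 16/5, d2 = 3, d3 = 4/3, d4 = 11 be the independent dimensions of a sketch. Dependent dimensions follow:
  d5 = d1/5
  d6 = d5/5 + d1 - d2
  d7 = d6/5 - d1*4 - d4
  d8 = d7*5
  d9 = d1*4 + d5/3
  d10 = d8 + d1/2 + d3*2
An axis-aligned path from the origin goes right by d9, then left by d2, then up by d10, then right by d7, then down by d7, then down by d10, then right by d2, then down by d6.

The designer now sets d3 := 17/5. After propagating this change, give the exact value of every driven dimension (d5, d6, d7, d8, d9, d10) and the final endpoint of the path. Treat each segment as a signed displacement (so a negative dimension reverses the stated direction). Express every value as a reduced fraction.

d5 = 16/25
d6 = 41/125
d7 = -14834/625
d8 = -14834/125
d9 = 976/75
d10 = -13784/125
endpoint = (-20102/1875, 14629/625)

Apply edit: d3 := 17/5
  d5 = d1/5 = 16/25
  d6 = d5/5 + d1 - d2 = 41/125
  d7 = d6/5 - d1*4 - d4 = -14834/625
  d8 = d7*5 = -14834/125
  d9 = d1*4 + d5/3 = 976/75
  d10 = d8 + d1/2 + d3*2 = -13784/125
Walk from origin (0, 0):
  seg 1: right by d9 = 976/75 → (976/75, 0)
  seg 2: left by d2 = 3 → (751/75, 0)
  seg 3: up by d10 = -13784/125 → (751/75, -13784/125)
  seg 4: right by d7 = -14834/625 → (-25727/1875, -13784/125)
  seg 5: down by d7 = -14834/625 → (-25727/1875, -54086/625)
  seg 6: down by d10 = -13784/125 → (-25727/1875, 14834/625)
  seg 7: right by d2 = 3 → (-20102/1875, 14834/625)
  seg 8: down by d6 = 41/125 → (-20102/1875, 14629/625)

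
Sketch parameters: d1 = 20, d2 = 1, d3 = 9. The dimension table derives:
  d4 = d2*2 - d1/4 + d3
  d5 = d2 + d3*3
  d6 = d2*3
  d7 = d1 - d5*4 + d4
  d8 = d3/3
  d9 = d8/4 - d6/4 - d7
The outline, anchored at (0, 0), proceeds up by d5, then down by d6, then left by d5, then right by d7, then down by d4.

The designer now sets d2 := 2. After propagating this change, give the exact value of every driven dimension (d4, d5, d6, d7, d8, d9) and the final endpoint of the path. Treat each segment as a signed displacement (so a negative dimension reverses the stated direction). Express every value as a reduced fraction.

Apply edit: d2 := 2
  d4 = d2*2 - d1/4 + d3 = 8
  d5 = d2 + d3*3 = 29
  d6 = d2*3 = 6
  d7 = d1 - d5*4 + d4 = -88
  d8 = d3/3 = 3
  d9 = d8/4 - d6/4 - d7 = 349/4
Walk from origin (0, 0):
  seg 1: up by d5 = 29 → (0, 29)
  seg 2: down by d6 = 6 → (0, 23)
  seg 3: left by d5 = 29 → (-29, 23)
  seg 4: right by d7 = -88 → (-117, 23)
  seg 5: down by d4 = 8 → (-117, 15)

d4 = 8
d5 = 29
d6 = 6
d7 = -88
d8 = 3
d9 = 349/4
endpoint = (-117, 15)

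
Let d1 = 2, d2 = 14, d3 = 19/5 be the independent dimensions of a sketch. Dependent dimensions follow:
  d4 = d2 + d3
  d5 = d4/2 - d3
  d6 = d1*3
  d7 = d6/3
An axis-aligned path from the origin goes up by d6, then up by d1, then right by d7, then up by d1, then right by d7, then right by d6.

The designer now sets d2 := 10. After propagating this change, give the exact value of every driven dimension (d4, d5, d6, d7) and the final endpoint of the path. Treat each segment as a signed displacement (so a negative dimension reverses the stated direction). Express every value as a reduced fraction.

d4 = 69/5
d5 = 31/10
d6 = 6
d7 = 2
endpoint = (10, 10)

Apply edit: d2 := 10
  d4 = d2 + d3 = 69/5
  d5 = d4/2 - d3 = 31/10
  d6 = d1*3 = 6
  d7 = d6/3 = 2
Walk from origin (0, 0):
  seg 1: up by d6 = 6 → (0, 6)
  seg 2: up by d1 = 2 → (0, 8)
  seg 3: right by d7 = 2 → (2, 8)
  seg 4: up by d1 = 2 → (2, 10)
  seg 5: right by d7 = 2 → (4, 10)
  seg 6: right by d6 = 6 → (10, 10)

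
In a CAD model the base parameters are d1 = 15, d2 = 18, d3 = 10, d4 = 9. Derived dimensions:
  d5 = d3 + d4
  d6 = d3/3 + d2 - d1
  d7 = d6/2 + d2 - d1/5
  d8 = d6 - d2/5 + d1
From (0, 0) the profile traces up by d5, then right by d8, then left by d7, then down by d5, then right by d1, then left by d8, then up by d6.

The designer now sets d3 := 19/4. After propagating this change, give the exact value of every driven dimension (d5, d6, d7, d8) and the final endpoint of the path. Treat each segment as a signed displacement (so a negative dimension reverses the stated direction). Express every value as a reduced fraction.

d5 = 55/4
d6 = 55/12
d7 = 415/24
d8 = 959/60
endpoint = (-55/24, 55/12)

Apply edit: d3 := 19/4
  d5 = d3 + d4 = 55/4
  d6 = d3/3 + d2 - d1 = 55/12
  d7 = d6/2 + d2 - d1/5 = 415/24
  d8 = d6 - d2/5 + d1 = 959/60
Walk from origin (0, 0):
  seg 1: up by d5 = 55/4 → (0, 55/4)
  seg 2: right by d8 = 959/60 → (959/60, 55/4)
  seg 3: left by d7 = 415/24 → (-157/120, 55/4)
  seg 4: down by d5 = 55/4 → (-157/120, 0)
  seg 5: right by d1 = 15 → (1643/120, 0)
  seg 6: left by d8 = 959/60 → (-55/24, 0)
  seg 7: up by d6 = 55/12 → (-55/24, 55/12)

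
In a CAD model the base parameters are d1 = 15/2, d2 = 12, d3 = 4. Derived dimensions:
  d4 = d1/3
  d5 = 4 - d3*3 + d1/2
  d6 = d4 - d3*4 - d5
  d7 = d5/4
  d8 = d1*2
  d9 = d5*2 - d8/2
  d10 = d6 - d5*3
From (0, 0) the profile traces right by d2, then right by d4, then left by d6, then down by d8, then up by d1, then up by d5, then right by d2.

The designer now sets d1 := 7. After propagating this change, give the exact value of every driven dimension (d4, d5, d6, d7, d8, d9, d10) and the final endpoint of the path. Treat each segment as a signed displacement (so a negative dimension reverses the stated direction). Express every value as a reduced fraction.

Apply edit: d1 := 7
  d4 = d1/3 = 7/3
  d5 = 4 - d3*3 + d1/2 = -9/2
  d6 = d4 - d3*4 - d5 = -55/6
  d7 = d5/4 = -9/8
  d8 = d1*2 = 14
  d9 = d5*2 - d8/2 = -16
  d10 = d6 - d5*3 = 13/3
Walk from origin (0, 0):
  seg 1: right by d2 = 12 → (12, 0)
  seg 2: right by d4 = 7/3 → (43/3, 0)
  seg 3: left by d6 = -55/6 → (47/2, 0)
  seg 4: down by d8 = 14 → (47/2, -14)
  seg 5: up by d1 = 7 → (47/2, -7)
  seg 6: up by d5 = -9/2 → (47/2, -23/2)
  seg 7: right by d2 = 12 → (71/2, -23/2)

d4 = 7/3
d5 = -9/2
d6 = -55/6
d7 = -9/8
d8 = 14
d9 = -16
d10 = 13/3
endpoint = (71/2, -23/2)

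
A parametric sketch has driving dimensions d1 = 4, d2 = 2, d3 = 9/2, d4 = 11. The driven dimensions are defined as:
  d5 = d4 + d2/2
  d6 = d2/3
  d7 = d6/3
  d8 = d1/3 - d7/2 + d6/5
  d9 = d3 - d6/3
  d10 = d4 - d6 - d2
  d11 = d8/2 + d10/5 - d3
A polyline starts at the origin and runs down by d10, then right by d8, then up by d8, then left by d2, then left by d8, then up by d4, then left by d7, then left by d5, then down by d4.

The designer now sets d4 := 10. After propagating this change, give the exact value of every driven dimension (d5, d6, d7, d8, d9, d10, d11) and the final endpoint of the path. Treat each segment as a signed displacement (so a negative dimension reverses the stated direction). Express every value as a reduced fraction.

Apply edit: d4 := 10
  d5 = d4 + d2/2 = 11
  d6 = d2/3 = 2/3
  d7 = d6/3 = 2/9
  d8 = d1/3 - d7/2 + d6/5 = 61/45
  d9 = d3 - d6/3 = 77/18
  d10 = d4 - d6 - d2 = 22/3
  d11 = d8/2 + d10/5 - d3 = -106/45
Walk from origin (0, 0):
  seg 1: down by d10 = 22/3 → (0, -22/3)
  seg 2: right by d8 = 61/45 → (61/45, -22/3)
  seg 3: up by d8 = 61/45 → (61/45, -269/45)
  seg 4: left by d2 = 2 → (-29/45, -269/45)
  seg 5: left by d8 = 61/45 → (-2, -269/45)
  seg 6: up by d4 = 10 → (-2, 181/45)
  seg 7: left by d7 = 2/9 → (-20/9, 181/45)
  seg 8: left by d5 = 11 → (-119/9, 181/45)
  seg 9: down by d4 = 10 → (-119/9, -269/45)

d5 = 11
d6 = 2/3
d7 = 2/9
d8 = 61/45
d9 = 77/18
d10 = 22/3
d11 = -106/45
endpoint = (-119/9, -269/45)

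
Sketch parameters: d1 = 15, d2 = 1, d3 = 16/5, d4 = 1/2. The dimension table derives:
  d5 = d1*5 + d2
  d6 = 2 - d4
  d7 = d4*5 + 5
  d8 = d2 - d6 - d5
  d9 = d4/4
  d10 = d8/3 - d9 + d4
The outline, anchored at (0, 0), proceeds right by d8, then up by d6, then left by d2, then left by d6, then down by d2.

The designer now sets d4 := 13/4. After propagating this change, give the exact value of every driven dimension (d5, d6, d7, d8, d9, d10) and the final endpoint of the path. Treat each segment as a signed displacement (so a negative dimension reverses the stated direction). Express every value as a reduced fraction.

Apply edit: d4 := 13/4
  d5 = d1*5 + d2 = 76
  d6 = 2 - d4 = -5/4
  d7 = d4*5 + 5 = 85/4
  d8 = d2 - d6 - d5 = -295/4
  d9 = d4/4 = 13/16
  d10 = d8/3 - d9 + d4 = -1063/48
Walk from origin (0, 0):
  seg 1: right by d8 = -295/4 → (-295/4, 0)
  seg 2: up by d6 = -5/4 → (-295/4, -5/4)
  seg 3: left by d2 = 1 → (-299/4, -5/4)
  seg 4: left by d6 = -5/4 → (-147/2, -5/4)
  seg 5: down by d2 = 1 → (-147/2, -9/4)

d5 = 76
d6 = -5/4
d7 = 85/4
d8 = -295/4
d9 = 13/16
d10 = -1063/48
endpoint = (-147/2, -9/4)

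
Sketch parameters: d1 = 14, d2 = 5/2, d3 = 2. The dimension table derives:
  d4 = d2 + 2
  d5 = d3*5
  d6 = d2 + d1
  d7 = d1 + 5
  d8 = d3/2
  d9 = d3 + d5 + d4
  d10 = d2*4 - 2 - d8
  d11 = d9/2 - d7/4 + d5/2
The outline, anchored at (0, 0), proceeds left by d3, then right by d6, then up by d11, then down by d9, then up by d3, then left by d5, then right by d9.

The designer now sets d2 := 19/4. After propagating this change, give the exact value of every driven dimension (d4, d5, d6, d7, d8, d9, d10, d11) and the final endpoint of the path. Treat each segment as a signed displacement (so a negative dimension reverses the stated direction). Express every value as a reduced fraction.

Apply edit: d2 := 19/4
  d4 = d2 + 2 = 27/4
  d5 = d3*5 = 10
  d6 = d2 + d1 = 75/4
  d7 = d1 + 5 = 19
  d8 = d3/2 = 1
  d9 = d3 + d5 + d4 = 75/4
  d10 = d2*4 - 2 - d8 = 16
  d11 = d9/2 - d7/4 + d5/2 = 77/8
Walk from origin (0, 0):
  seg 1: left by d3 = 2 → (-2, 0)
  seg 2: right by d6 = 75/4 → (67/4, 0)
  seg 3: up by d11 = 77/8 → (67/4, 77/8)
  seg 4: down by d9 = 75/4 → (67/4, -73/8)
  seg 5: up by d3 = 2 → (67/4, -57/8)
  seg 6: left by d5 = 10 → (27/4, -57/8)
  seg 7: right by d9 = 75/4 → (51/2, -57/8)

d4 = 27/4
d5 = 10
d6 = 75/4
d7 = 19
d8 = 1
d9 = 75/4
d10 = 16
d11 = 77/8
endpoint = (51/2, -57/8)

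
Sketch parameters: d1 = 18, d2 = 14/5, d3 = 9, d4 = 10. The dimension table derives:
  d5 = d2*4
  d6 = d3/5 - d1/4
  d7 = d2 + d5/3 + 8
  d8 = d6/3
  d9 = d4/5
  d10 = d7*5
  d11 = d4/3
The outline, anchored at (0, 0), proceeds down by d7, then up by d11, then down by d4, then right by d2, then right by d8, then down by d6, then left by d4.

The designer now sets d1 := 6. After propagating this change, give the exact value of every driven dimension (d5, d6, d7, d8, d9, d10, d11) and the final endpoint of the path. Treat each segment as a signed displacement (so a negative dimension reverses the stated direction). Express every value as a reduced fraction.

d5 = 56/5
d6 = 3/10
d7 = 218/15
d8 = 1/10
d9 = 2
d10 = 218/3
d11 = 10/3
endpoint = (-71/10, -43/2)

Apply edit: d1 := 6
  d5 = d2*4 = 56/5
  d6 = d3/5 - d1/4 = 3/10
  d7 = d2 + d5/3 + 8 = 218/15
  d8 = d6/3 = 1/10
  d9 = d4/5 = 2
  d10 = d7*5 = 218/3
  d11 = d4/3 = 10/3
Walk from origin (0, 0):
  seg 1: down by d7 = 218/15 → (0, -218/15)
  seg 2: up by d11 = 10/3 → (0, -56/5)
  seg 3: down by d4 = 10 → (0, -106/5)
  seg 4: right by d2 = 14/5 → (14/5, -106/5)
  seg 5: right by d8 = 1/10 → (29/10, -106/5)
  seg 6: down by d6 = 3/10 → (29/10, -43/2)
  seg 7: left by d4 = 10 → (-71/10, -43/2)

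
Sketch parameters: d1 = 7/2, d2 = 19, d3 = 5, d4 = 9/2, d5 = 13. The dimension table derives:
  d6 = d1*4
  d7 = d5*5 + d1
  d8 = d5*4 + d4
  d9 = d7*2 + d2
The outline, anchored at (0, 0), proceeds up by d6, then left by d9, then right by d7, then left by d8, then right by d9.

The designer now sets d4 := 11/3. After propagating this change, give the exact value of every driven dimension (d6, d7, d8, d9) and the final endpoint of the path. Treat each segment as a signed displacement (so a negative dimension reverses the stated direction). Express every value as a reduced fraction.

d6 = 14
d7 = 137/2
d8 = 167/3
d9 = 156
endpoint = (77/6, 14)

Apply edit: d4 := 11/3
  d6 = d1*4 = 14
  d7 = d5*5 + d1 = 137/2
  d8 = d5*4 + d4 = 167/3
  d9 = d7*2 + d2 = 156
Walk from origin (0, 0):
  seg 1: up by d6 = 14 → (0, 14)
  seg 2: left by d9 = 156 → (-156, 14)
  seg 3: right by d7 = 137/2 → (-175/2, 14)
  seg 4: left by d8 = 167/3 → (-859/6, 14)
  seg 5: right by d9 = 156 → (77/6, 14)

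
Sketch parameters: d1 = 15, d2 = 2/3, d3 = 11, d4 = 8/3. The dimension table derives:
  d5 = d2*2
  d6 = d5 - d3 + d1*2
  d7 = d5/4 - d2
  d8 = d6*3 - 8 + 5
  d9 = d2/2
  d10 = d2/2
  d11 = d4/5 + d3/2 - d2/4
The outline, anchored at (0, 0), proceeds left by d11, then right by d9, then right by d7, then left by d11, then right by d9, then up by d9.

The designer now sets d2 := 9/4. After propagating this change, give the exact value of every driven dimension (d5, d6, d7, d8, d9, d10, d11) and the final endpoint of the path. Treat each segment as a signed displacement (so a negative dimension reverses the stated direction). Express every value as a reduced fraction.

Apply edit: d2 := 9/4
  d5 = d2*2 = 9/2
  d6 = d5 - d3 + d1*2 = 47/2
  d7 = d5/4 - d2 = -9/8
  d8 = d6*3 - 8 + 5 = 135/2
  d9 = d2/2 = 9/8
  d10 = d2/2 = 9/8
  d11 = d4/5 + d3/2 - d2/4 = 1313/240
Walk from origin (0, 0):
  seg 1: left by d11 = 1313/240 → (-1313/240, 0)
  seg 2: right by d9 = 9/8 → (-1043/240, 0)
  seg 3: right by d7 = -9/8 → (-1313/240, 0)
  seg 4: left by d11 = 1313/240 → (-1313/120, 0)
  seg 5: right by d9 = 9/8 → (-589/60, 0)
  seg 6: up by d9 = 9/8 → (-589/60, 9/8)

d5 = 9/2
d6 = 47/2
d7 = -9/8
d8 = 135/2
d9 = 9/8
d10 = 9/8
d11 = 1313/240
endpoint = (-589/60, 9/8)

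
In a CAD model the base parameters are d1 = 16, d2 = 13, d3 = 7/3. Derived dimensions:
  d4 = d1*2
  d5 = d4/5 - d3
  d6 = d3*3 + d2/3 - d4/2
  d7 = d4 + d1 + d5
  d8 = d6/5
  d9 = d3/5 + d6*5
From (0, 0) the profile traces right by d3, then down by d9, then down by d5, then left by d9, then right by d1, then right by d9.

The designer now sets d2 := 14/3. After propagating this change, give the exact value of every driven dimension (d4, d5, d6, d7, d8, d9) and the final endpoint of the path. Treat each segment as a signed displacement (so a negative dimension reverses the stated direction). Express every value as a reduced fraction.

d4 = 32
d5 = 61/15
d6 = -67/9
d7 = 781/15
d8 = -67/45
d9 = -1654/45
endpoint = (55/3, 1471/45)

Apply edit: d2 := 14/3
  d4 = d1*2 = 32
  d5 = d4/5 - d3 = 61/15
  d6 = d3*3 + d2/3 - d4/2 = -67/9
  d7 = d4 + d1 + d5 = 781/15
  d8 = d6/5 = -67/45
  d9 = d3/5 + d6*5 = -1654/45
Walk from origin (0, 0):
  seg 1: right by d3 = 7/3 → (7/3, 0)
  seg 2: down by d9 = -1654/45 → (7/3, 1654/45)
  seg 3: down by d5 = 61/15 → (7/3, 1471/45)
  seg 4: left by d9 = -1654/45 → (1759/45, 1471/45)
  seg 5: right by d1 = 16 → (2479/45, 1471/45)
  seg 6: right by d9 = -1654/45 → (55/3, 1471/45)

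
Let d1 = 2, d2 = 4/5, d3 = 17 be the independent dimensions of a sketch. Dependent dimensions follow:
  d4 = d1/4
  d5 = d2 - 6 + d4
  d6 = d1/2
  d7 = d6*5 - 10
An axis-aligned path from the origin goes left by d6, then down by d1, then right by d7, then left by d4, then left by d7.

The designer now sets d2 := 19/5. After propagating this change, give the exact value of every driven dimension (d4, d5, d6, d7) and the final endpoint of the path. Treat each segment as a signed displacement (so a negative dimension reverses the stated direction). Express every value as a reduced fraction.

Apply edit: d2 := 19/5
  d4 = d1/4 = 1/2
  d5 = d2 - 6 + d4 = -17/10
  d6 = d1/2 = 1
  d7 = d6*5 - 10 = -5
Walk from origin (0, 0):
  seg 1: left by d6 = 1 → (-1, 0)
  seg 2: down by d1 = 2 → (-1, -2)
  seg 3: right by d7 = -5 → (-6, -2)
  seg 4: left by d4 = 1/2 → (-13/2, -2)
  seg 5: left by d7 = -5 → (-3/2, -2)

d4 = 1/2
d5 = -17/10
d6 = 1
d7 = -5
endpoint = (-3/2, -2)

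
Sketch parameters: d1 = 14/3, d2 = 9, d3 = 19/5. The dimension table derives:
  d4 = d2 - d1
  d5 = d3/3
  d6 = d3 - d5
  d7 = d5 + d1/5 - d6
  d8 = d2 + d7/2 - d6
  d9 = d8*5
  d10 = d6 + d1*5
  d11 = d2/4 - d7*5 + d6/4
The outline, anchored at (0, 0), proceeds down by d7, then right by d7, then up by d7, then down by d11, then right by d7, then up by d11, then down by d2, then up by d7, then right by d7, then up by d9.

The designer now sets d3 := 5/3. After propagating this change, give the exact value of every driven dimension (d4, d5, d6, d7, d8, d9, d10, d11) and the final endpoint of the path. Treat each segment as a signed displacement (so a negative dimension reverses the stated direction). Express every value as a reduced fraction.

d4 = 13/3
d5 = 5/9
d6 = 10/9
d7 = 17/45
d8 = 727/90
d9 = 727/18
d10 = 220/9
d11 = 23/36
endpoint = (17/15, 953/30)

Apply edit: d3 := 5/3
  d4 = d2 - d1 = 13/3
  d5 = d3/3 = 5/9
  d6 = d3 - d5 = 10/9
  d7 = d5 + d1/5 - d6 = 17/45
  d8 = d2 + d7/2 - d6 = 727/90
  d9 = d8*5 = 727/18
  d10 = d6 + d1*5 = 220/9
  d11 = d2/4 - d7*5 + d6/4 = 23/36
Walk from origin (0, 0):
  seg 1: down by d7 = 17/45 → (0, -17/45)
  seg 2: right by d7 = 17/45 → (17/45, -17/45)
  seg 3: up by d7 = 17/45 → (17/45, 0)
  seg 4: down by d11 = 23/36 → (17/45, -23/36)
  seg 5: right by d7 = 17/45 → (34/45, -23/36)
  seg 6: up by d11 = 23/36 → (34/45, 0)
  seg 7: down by d2 = 9 → (34/45, -9)
  seg 8: up by d7 = 17/45 → (34/45, -388/45)
  seg 9: right by d7 = 17/45 → (17/15, -388/45)
  seg 10: up by d9 = 727/18 → (17/15, 953/30)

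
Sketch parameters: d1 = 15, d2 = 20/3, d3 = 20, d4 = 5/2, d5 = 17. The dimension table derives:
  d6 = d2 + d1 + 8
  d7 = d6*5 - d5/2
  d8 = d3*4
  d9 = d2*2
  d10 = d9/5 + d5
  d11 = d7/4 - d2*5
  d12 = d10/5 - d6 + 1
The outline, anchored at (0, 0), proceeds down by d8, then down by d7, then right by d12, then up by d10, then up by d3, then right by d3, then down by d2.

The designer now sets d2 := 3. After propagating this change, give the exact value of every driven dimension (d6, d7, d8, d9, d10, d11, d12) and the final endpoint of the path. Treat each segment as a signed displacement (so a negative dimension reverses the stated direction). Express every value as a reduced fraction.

Apply edit: d2 := 3
  d6 = d2 + d1 + 8 = 26
  d7 = d6*5 - d5/2 = 243/2
  d8 = d3*4 = 80
  d9 = d2*2 = 6
  d10 = d9/5 + d5 = 91/5
  d11 = d7/4 - d2*5 = 123/8
  d12 = d10/5 - d6 + 1 = -534/25
Walk from origin (0, 0):
  seg 1: down by d8 = 80 → (0, -80)
  seg 2: down by d7 = 243/2 → (0, -403/2)
  seg 3: right by d12 = -534/25 → (-534/25, -403/2)
  seg 4: up by d10 = 91/5 → (-534/25, -1833/10)
  seg 5: up by d3 = 20 → (-534/25, -1633/10)
  seg 6: right by d3 = 20 → (-34/25, -1633/10)
  seg 7: down by d2 = 3 → (-34/25, -1663/10)

d6 = 26
d7 = 243/2
d8 = 80
d9 = 6
d10 = 91/5
d11 = 123/8
d12 = -534/25
endpoint = (-34/25, -1663/10)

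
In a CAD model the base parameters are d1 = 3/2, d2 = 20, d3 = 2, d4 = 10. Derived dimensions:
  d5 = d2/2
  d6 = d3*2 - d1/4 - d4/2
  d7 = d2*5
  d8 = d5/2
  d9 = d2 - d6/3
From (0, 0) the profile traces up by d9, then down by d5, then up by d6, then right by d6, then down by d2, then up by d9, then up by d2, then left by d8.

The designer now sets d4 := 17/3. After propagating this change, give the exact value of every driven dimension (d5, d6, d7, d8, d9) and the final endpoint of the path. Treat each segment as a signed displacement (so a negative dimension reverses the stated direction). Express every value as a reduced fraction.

Apply edit: d4 := 17/3
  d5 = d2/2 = 10
  d6 = d3*2 - d1/4 - d4/2 = 19/24
  d7 = d2*5 = 100
  d8 = d5/2 = 5
  d9 = d2 - d6/3 = 1421/72
Walk from origin (0, 0):
  seg 1: up by d9 = 1421/72 → (0, 1421/72)
  seg 2: down by d5 = 10 → (0, 701/72)
  seg 3: up by d6 = 19/24 → (0, 379/36)
  seg 4: right by d6 = 19/24 → (19/24, 379/36)
  seg 5: down by d2 = 20 → (19/24, -341/36)
  seg 6: up by d9 = 1421/72 → (19/24, 739/72)
  seg 7: up by d2 = 20 → (19/24, 2179/72)
  seg 8: left by d8 = 5 → (-101/24, 2179/72)

d5 = 10
d6 = 19/24
d7 = 100
d8 = 5
d9 = 1421/72
endpoint = (-101/24, 2179/72)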